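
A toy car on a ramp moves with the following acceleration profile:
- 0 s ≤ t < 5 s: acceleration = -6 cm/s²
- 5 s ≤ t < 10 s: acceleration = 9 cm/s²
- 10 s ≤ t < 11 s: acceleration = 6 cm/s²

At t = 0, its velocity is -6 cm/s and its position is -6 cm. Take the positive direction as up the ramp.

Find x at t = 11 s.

On each constant-a segment, Δv = aΔt and Δx = v₀Δt + ½aΔt²; chain segment to segment.
0–5 s: v starts -6 cm/s; Δx = -6·5 + ½·-6·5² = -105 cm; v ends -36 cm/s.
5–10 s: v starts -36 cm/s; Δx = -36·5 + ½·9·5² = -67.5 cm; v ends 9 cm/s.
10–11 s: v starts 9 cm/s; Δx = 9·1 + ½·6·1² = 12 cm; v ends 15 cm/s.
x(11) = -6 + Σ Δx = -166.5 cm.

-166.5 cm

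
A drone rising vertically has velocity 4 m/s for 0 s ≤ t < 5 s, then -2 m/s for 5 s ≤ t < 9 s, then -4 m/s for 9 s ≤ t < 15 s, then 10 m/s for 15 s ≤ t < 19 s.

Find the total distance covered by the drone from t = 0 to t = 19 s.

92 m

Distance (not displacement) is the total path length: add the absolute areas under v-t.
0–5 s: |4| × 5 = 20 m
5–9 s: |-2| × 4 = 8 m
9–15 s: |-4| × 6 = 24 m
15–19 s: |10| × 4 = 40 m
Total distance = 92 m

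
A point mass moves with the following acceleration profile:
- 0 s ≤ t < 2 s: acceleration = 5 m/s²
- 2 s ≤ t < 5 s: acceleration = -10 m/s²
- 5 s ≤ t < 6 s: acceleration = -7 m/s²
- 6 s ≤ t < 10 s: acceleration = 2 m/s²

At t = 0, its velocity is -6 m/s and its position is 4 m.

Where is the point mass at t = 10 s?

On each constant-a segment, Δv = aΔt and Δx = v₀Δt + ½aΔt²; chain segment to segment.
0–2 s: v starts -6 m/s; Δx = -6·2 + ½·5·2² = -2 m; v ends 4 m/s.
2–5 s: v starts 4 m/s; Δx = 4·3 + ½·-10·3² = -33 m; v ends -26 m/s.
5–6 s: v starts -26 m/s; Δx = -26·1 + ½·-7·1² = -29.5 m; v ends -33 m/s.
6–10 s: v starts -33 m/s; Δx = -33·4 + ½·2·4² = -116 m; v ends -25 m/s.
x(10) = 4 + Σ Δx = -176.5 m.

-176.5 m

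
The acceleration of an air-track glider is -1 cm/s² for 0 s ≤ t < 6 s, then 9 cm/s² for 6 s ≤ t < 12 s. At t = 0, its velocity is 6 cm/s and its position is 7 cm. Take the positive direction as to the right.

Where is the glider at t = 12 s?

187 cm

On each constant-a segment, Δv = aΔt and Δx = v₀Δt + ½aΔt²; chain segment to segment.
0–6 s: v starts 6 cm/s; Δx = 6·6 + ½·-1·6² = 18 cm; v ends 0 cm/s.
6–12 s: v starts 0 cm/s; Δx = 0·6 + ½·9·6² = 162 cm; v ends 54 cm/s.
x(12) = 7 + Σ Δx = 187 cm.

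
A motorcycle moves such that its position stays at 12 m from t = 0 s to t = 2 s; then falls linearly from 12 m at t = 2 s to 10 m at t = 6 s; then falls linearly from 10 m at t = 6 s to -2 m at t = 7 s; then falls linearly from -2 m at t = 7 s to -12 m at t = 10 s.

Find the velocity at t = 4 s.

-0.5 m/s

Velocity is the slope of the x-t graph on 2–6 s: (10 − 12)/(6 − 2) = -0.5 m/s.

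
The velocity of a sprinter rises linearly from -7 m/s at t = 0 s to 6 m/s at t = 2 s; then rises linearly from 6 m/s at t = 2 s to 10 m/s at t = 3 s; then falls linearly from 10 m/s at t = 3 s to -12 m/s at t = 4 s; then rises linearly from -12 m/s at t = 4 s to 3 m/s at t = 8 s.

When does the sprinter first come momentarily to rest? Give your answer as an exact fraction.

v changes sign on 0–2 s (from -7 to 6); the graph is linear there, so v = 0 at t = 0 + (7)·(2 − 0)/(6 − -7) = 14/13 s.

t = 14/13 s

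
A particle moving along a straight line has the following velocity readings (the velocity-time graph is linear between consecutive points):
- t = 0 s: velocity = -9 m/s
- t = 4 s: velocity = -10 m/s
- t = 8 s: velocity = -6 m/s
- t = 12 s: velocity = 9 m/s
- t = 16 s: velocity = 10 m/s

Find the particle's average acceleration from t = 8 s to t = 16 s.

Average acceleration = Δv/Δt = (10 − -6)/(16 − 8) = 2 m/s².

2 m/s²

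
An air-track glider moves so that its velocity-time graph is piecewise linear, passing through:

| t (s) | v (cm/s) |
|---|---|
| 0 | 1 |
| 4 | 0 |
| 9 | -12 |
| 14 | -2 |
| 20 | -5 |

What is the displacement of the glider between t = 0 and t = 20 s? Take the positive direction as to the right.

-84 cm

Net displacement equals the area under the velocity-time graph (areas below the axis count negative).
0–4 s: ½(1 + 0)(4) = 2 cm
4–9 s: ½(0 + -12)(5) = -30 cm
9–14 s: ½(-12 + -2)(5) = -35 cm
14–20 s: ½(-2 + -5)(6) = -21 cm
Net displacement = -84 cm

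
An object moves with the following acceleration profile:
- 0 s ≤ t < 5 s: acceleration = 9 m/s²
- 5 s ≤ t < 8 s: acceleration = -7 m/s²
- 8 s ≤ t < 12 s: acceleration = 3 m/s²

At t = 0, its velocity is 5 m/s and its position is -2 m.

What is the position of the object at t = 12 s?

394 m

On each constant-a segment, Δv = aΔt and Δx = v₀Δt + ½aΔt²; chain segment to segment.
0–5 s: v starts 5 m/s; Δx = 5·5 + ½·9·5² = 137.5 m; v ends 50 m/s.
5–8 s: v starts 50 m/s; Δx = 50·3 + ½·-7·3² = 118.5 m; v ends 29 m/s.
8–12 s: v starts 29 m/s; Δx = 29·4 + ½·3·4² = 140 m; v ends 41 m/s.
x(12) = -2 + Σ Δx = 394 m.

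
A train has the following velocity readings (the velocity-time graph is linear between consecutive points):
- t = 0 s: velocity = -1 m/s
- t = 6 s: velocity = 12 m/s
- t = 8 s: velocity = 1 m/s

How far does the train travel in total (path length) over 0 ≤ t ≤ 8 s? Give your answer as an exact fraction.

604/13 m

Distance (not displacement) is the total path length: add the absolute areas under v-t.
0–6 s: v = 0 at t = 6/13 s; triangle areas 3/13 + 432/13 = 435/13 m
6–8 s: |½(12 + 1)(2)| = 13 m
Total distance = 604/13 m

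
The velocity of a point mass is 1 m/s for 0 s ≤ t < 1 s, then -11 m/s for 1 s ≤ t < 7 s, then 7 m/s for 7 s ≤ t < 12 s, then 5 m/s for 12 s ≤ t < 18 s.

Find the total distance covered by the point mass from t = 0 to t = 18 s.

Total distance travelled is ∫|v| dt — sum the magnitudes of each area piece.
0–1 s: |1| × 1 = 1 m
1–7 s: |-11| × 6 = 66 m
7–12 s: |7| × 5 = 35 m
12–18 s: |5| × 6 = 30 m
Total distance = 132 m

132 m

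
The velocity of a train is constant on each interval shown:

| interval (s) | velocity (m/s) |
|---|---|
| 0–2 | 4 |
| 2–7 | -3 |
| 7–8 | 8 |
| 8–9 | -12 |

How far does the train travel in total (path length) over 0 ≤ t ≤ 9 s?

Total distance travelled is ∫|v| dt — sum the magnitudes of each area piece.
0–2 s: |4| × 2 = 8 m
2–7 s: |-3| × 5 = 15 m
7–8 s: |8| × 1 = 8 m
8–9 s: |-12| × 1 = 12 m
Total distance = 43 m

43 m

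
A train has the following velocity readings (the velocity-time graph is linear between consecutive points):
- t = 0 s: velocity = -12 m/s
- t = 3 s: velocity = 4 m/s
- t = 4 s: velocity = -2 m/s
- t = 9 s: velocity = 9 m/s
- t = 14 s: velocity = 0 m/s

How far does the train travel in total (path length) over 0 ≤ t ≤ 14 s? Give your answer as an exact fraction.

Distance (not displacement) is the total path length: add the absolute areas under v-t.
0–3 s: v = 0 at t = 2.25 s; triangle areas 13.5 + 1.5 = 15 m
3–4 s: v = 0 at t = 11/3 s; triangle areas 4/3 + 1/3 = 5/3 m
4–9 s: v = 0 at t = 54/11 s; triangle areas 10/11 + 405/22 = 425/22 m
9–14 s: |½(9 + 0)(5)| = 22.5 m
Total distance = 1930/33 m

1930/33 m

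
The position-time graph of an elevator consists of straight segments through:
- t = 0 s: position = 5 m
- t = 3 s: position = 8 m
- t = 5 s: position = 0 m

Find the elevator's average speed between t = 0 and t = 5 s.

2.2 m/s

Average speed = (total path length)/(elapsed time); on a piecewise-linear x-t graph the path length is Σ|Δx|.
0–3 s: |Δx| = |8 − 5| = 3 m
3–5 s: |Δx| = |0 − 8| = 8 m
Total path = 11 m; average speed = 11/5 = 2.2 m/s.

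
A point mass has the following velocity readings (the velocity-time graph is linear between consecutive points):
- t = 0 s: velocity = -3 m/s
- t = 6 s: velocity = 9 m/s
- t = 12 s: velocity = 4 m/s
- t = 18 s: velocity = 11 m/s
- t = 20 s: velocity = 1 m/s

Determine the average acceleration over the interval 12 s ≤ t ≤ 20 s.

-0.375 m/s²

Average acceleration = Δv/Δt = (1 − 4)/(20 − 12) = -0.375 m/s².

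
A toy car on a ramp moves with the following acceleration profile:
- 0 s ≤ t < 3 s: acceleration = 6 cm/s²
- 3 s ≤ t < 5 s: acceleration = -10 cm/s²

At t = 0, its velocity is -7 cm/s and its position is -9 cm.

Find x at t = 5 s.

On each constant-a segment, Δv = aΔt and Δx = v₀Δt + ½aΔt²; chain segment to segment.
0–3 s: v starts -7 cm/s; Δx = -7·3 + ½·6·3² = 6 cm; v ends 11 cm/s.
3–5 s: v starts 11 cm/s; Δx = 11·2 + ½·-10·2² = 2 cm; v ends -9 cm/s.
x(5) = -9 + Σ Δx = -1 cm.

-1 cm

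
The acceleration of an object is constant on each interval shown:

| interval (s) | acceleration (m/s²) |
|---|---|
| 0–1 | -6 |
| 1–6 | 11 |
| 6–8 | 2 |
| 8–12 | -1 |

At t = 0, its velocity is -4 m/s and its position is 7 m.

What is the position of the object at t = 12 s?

369.5 m

On each constant-a segment, Δv = aΔt and Δx = v₀Δt + ½aΔt²; chain segment to segment.
0–1 s: v starts -4 m/s; Δx = -4·1 + ½·-6·1² = -7 m; v ends -10 m/s.
1–6 s: v starts -10 m/s; Δx = -10·5 + ½·11·5² = 87.5 m; v ends 45 m/s.
6–8 s: v starts 45 m/s; Δx = 45·2 + ½·2·2² = 94 m; v ends 49 m/s.
8–12 s: v starts 49 m/s; Δx = 49·4 + ½·-1·4² = 188 m; v ends 45 m/s.
x(12) = 7 + Σ Δx = 369.5 m.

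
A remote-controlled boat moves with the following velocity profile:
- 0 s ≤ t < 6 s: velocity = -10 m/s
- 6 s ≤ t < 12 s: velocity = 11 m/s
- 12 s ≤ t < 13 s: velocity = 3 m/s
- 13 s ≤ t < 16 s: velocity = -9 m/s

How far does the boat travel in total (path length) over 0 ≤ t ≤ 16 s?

156 m

Distance (not displacement) is the total path length: add the absolute areas under v-t.
0–6 s: |-10| × 6 = 60 m
6–12 s: |11| × 6 = 66 m
12–13 s: |3| × 1 = 3 m
13–16 s: |-9| × 3 = 27 m
Total distance = 156 m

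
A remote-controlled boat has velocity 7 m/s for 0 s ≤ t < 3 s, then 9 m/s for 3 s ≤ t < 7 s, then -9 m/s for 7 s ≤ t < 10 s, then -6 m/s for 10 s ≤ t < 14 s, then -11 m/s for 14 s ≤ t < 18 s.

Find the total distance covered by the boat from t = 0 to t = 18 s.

152 m

Total distance travelled is ∫|v| dt — sum the magnitudes of each area piece.
0–3 s: |7| × 3 = 21 m
3–7 s: |9| × 4 = 36 m
7–10 s: |-9| × 3 = 27 m
10–14 s: |-6| × 4 = 24 m
14–18 s: |-11| × 4 = 44 m
Total distance = 152 m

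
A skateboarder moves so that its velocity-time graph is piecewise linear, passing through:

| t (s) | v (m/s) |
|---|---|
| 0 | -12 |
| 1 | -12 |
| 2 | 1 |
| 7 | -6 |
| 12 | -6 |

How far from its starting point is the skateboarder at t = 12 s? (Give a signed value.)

Net displacement equals the area under the velocity-time graph (areas below the axis count negative).
0–1 s: -12 × 1 = -12 m
1–2 s: ½(-12 + 1)(1) = -5.5 m
2–7 s: ½(1 + -6)(5) = -12.5 m
7–12 s: -6 × 5 = -30 m
Net displacement = -60 m

-60 m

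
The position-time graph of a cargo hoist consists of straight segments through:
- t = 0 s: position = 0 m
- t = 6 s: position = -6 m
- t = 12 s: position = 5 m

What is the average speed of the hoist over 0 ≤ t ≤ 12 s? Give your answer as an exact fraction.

17/12 m/s

Average speed = (total path length)/(elapsed time); on a piecewise-linear x-t graph the path length is Σ|Δx|.
0–6 s: |Δx| = |-6 − 0| = 6 m
6–12 s: |Δx| = |5 − -6| = 11 m
Total path = 17 m; average speed = 17/12 = 17/12 m/s.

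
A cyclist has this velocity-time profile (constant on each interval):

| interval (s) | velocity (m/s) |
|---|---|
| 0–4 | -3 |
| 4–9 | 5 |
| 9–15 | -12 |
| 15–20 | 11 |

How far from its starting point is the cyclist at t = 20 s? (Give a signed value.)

Net displacement equals the area under the velocity-time graph (areas below the axis count negative).
0–4 s: -3 × 4 = -12 m
4–9 s: 5 × 5 = 25 m
9–15 s: -12 × 6 = -72 m
15–20 s: 11 × 5 = 55 m
Net displacement = -4 m

-4 m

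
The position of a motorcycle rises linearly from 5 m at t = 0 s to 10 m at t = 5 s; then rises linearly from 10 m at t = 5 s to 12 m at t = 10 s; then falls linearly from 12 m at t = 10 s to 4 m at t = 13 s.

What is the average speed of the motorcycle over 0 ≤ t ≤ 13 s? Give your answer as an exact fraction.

15/13 m/s

Average speed = (total path length)/(elapsed time); on a piecewise-linear x-t graph the path length is Σ|Δx|.
0–5 s: |Δx| = |10 − 5| = 5 m
5–10 s: |Δx| = |12 − 10| = 2 m
10–13 s: |Δx| = |4 − 12| = 8 m
Total path = 15 m; average speed = 15/13 = 15/13 m/s.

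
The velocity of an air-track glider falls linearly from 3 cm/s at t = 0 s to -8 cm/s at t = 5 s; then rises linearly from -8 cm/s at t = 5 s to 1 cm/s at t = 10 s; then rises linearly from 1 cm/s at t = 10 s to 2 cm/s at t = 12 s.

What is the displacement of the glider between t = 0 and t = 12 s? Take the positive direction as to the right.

Net displacement equals the area under the velocity-time graph (areas below the axis count negative).
0–5 s: ½(3 + -8)(5) = -12.5 cm
5–10 s: ½(-8 + 1)(5) = -17.5 cm
10–12 s: ½(1 + 2)(2) = 3 cm
Net displacement = -27 cm

-27 cm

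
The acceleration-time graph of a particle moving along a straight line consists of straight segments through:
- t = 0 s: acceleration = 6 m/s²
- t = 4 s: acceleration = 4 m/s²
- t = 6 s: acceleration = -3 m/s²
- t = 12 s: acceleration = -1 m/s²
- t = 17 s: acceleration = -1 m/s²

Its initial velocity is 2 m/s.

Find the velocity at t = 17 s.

Δv equals the area under the a-t graph; then v = v₀ + Δv.
0–4 s: ½(6 + 4)(4) = 20 m/s
4–6 s: ½(4 + -3)(2) = 1 m/s
6–12 s: ½(-3 + -1)(6) = -12 m/s
12–17 s: -1 × 5 = -5 m/s
Δv = 4 m/s, so v(17) = 2 + (4) = 6 m/s.

6 m/s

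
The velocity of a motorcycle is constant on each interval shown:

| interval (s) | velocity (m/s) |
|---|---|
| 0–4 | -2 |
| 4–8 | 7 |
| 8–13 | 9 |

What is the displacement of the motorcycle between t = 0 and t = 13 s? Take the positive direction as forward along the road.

Displacement is the signed area under the v-t curve.
0–4 s: -2 × 4 = -8 m
4–8 s: 7 × 4 = 28 m
8–13 s: 9 × 5 = 45 m
Net displacement = 65 m

65 m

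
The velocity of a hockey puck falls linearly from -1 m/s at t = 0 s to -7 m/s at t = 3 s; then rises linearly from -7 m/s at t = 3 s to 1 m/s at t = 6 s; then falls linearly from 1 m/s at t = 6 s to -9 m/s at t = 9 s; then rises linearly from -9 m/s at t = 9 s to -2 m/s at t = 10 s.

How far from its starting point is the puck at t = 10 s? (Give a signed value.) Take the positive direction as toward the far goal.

-38.5 m

Displacement is the signed area under the v-t curve.
0–3 s: ½(-1 + -7)(3) = -12 m
3–6 s: ½(-7 + 1)(3) = -9 m
6–9 s: ½(1 + -9)(3) = -12 m
9–10 s: ½(-9 + -2)(1) = -5.5 m
Net displacement = -38.5 m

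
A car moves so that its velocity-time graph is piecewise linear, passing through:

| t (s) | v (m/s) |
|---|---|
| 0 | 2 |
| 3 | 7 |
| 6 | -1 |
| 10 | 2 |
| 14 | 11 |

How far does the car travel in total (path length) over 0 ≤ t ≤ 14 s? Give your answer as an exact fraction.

1253/24 m

Total distance travelled is ∫|v| dt — sum the magnitudes of each area piece.
0–3 s: |½(2 + 7)(3)| = 13.5 m
3–6 s: v = 0 at t = 5.625 s; triangle areas 9.1875 + 0.1875 = 9.375 m
6–10 s: v = 0 at t = 22/3 s; triangle areas 2/3 + 8/3 = 10/3 m
10–14 s: |½(2 + 11)(4)| = 26 m
Total distance = 1253/24 m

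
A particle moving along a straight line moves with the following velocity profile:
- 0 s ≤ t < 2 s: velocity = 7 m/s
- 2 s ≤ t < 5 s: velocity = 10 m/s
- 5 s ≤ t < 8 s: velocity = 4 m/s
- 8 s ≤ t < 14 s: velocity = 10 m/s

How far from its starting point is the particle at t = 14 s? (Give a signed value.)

Displacement is the signed area under the v-t curve.
0–2 s: 7 × 2 = 14 m
2–5 s: 10 × 3 = 30 m
5–8 s: 4 × 3 = 12 m
8–14 s: 10 × 6 = 60 m
Net displacement = 116 m

116 m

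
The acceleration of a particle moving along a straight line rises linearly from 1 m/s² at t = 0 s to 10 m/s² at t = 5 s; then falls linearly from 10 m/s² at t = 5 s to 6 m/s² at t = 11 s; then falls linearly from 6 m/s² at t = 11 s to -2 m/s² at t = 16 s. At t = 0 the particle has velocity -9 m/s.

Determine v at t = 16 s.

76.5 m/s

Δv equals the area under the a-t graph; then v = v₀ + Δv.
0–5 s: ½(1 + 10)(5) = 27.5 m/s
5–11 s: ½(10 + 6)(6) = 48 m/s
11–16 s: ½(6 + -2)(5) = 10 m/s
Δv = 85.5 m/s, so v(16) = -9 + (85.5) = 76.5 m/s.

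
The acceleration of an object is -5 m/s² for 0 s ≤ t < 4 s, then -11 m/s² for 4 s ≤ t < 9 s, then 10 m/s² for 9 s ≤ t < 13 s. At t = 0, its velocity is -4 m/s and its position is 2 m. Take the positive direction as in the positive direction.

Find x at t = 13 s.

On each constant-a segment, Δv = aΔt and Δx = v₀Δt + ½aΔt²; chain segment to segment.
0–4 s: v starts -4 m/s; Δx = -4·4 + ½·-5·4² = -56 m; v ends -24 m/s.
4–9 s: v starts -24 m/s; Δx = -24·5 + ½·-11·5² = -257.5 m; v ends -79 m/s.
9–13 s: v starts -79 m/s; Δx = -79·4 + ½·10·4² = -236 m; v ends -39 m/s.
x(13) = 2 + Σ Δx = -547.5 m.

-547.5 m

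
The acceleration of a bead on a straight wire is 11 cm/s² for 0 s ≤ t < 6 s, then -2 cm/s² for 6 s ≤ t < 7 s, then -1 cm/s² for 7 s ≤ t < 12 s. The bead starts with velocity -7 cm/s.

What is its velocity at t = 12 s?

52 cm/s

Δv equals the area under the a-t graph; then v = v₀ + Δv.
0–6 s: 11 × 6 = 66 cm/s
6–7 s: -2 × 1 = -2 cm/s
7–12 s: -1 × 5 = -5 cm/s
Δv = 59 cm/s, so v(12) = -7 + (59) = 52 cm/s.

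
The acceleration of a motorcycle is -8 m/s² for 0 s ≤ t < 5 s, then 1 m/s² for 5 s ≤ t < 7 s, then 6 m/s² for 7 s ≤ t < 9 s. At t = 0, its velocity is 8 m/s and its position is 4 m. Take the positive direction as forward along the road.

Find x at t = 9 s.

-166 m

On each constant-a segment, Δv = aΔt and Δx = v₀Δt + ½aΔt²; chain segment to segment.
0–5 s: v starts 8 m/s; Δx = 8·5 + ½·-8·5² = -60 m; v ends -32 m/s.
5–7 s: v starts -32 m/s; Δx = -32·2 + ½·1·2² = -62 m; v ends -30 m/s.
7–9 s: v starts -30 m/s; Δx = -30·2 + ½·6·2² = -48 m; v ends -18 m/s.
x(9) = 4 + Σ Δx = -166 m.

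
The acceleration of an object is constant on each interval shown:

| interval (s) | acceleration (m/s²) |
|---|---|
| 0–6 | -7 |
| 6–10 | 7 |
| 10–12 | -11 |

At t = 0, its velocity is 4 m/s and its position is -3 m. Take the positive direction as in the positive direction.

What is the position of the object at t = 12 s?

-243 m

On each constant-a segment, Δv = aΔt and Δx = v₀Δt + ½aΔt²; chain segment to segment.
0–6 s: v starts 4 m/s; Δx = 4·6 + ½·-7·6² = -102 m; v ends -38 m/s.
6–10 s: v starts -38 m/s; Δx = -38·4 + ½·7·4² = -96 m; v ends -10 m/s.
10–12 s: v starts -10 m/s; Δx = -10·2 + ½·-11·2² = -42 m; v ends -32 m/s.
x(12) = -3 + Σ Δx = -243 m.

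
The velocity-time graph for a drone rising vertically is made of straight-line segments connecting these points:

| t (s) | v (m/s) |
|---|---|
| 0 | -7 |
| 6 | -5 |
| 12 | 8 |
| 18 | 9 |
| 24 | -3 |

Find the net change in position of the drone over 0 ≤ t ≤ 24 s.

42 m

Displacement is the signed area under the v-t curve.
0–6 s: ½(-7 + -5)(6) = -36 m
6–12 s: ½(-5 + 8)(6) = 9 m
12–18 s: ½(8 + 9)(6) = 51 m
18–24 s: ½(9 + -3)(6) = 18 m
Net displacement = 42 m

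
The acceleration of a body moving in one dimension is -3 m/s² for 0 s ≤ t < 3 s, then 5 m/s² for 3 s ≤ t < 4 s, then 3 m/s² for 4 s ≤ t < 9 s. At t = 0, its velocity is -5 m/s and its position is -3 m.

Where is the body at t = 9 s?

On each constant-a segment, Δv = aΔt and Δx = v₀Δt + ½aΔt²; chain segment to segment.
0–3 s: v starts -5 m/s; Δx = -5·3 + ½·-3·3² = -28.5 m; v ends -14 m/s.
3–4 s: v starts -14 m/s; Δx = -14·1 + ½·5·1² = -11.5 m; v ends -9 m/s.
4–9 s: v starts -9 m/s; Δx = -9·5 + ½·3·5² = -7.5 m; v ends 6 m/s.
x(9) = -3 + Σ Δx = -50.5 m.

-50.5 m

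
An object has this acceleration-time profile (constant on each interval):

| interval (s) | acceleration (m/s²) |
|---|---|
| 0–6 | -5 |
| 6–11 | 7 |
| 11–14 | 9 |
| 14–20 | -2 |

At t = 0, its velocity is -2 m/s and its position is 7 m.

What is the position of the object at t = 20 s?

26 m

On each constant-a segment, Δv = aΔt and Δx = v₀Δt + ½aΔt²; chain segment to segment.
0–6 s: v starts -2 m/s; Δx = -2·6 + ½·-5·6² = -102 m; v ends -32 m/s.
6–11 s: v starts -32 m/s; Δx = -32·5 + ½·7·5² = -72.5 m; v ends 3 m/s.
11–14 s: v starts 3 m/s; Δx = 3·3 + ½·9·3² = 49.5 m; v ends 30 m/s.
14–20 s: v starts 30 m/s; Δx = 30·6 + ½·-2·6² = 144 m; v ends 18 m/s.
x(20) = 7 + Σ Δx = 26 m.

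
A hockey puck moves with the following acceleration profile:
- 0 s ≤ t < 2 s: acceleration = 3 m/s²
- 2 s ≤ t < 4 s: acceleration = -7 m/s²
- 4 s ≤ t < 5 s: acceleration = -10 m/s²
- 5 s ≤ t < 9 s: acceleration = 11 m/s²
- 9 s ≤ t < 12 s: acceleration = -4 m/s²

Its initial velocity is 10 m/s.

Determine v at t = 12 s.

24 m/s

Δv equals the area under the a-t graph; then v = v₀ + Δv.
0–2 s: 3 × 2 = 6 m/s
2–4 s: -7 × 2 = -14 m/s
4–5 s: -10 × 1 = -10 m/s
5–9 s: 11 × 4 = 44 m/s
9–12 s: -4 × 3 = -12 m/s
Δv = 14 m/s, so v(12) = 10 + (14) = 24 m/s.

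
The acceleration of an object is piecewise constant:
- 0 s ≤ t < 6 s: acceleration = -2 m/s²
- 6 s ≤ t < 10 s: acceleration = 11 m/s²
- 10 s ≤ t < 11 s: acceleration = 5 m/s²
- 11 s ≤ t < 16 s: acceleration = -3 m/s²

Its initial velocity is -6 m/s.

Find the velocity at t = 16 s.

Δv equals the area under the a-t graph; then v = v₀ + Δv.
0–6 s: -2 × 6 = -12 m/s
6–10 s: 11 × 4 = 44 m/s
10–11 s: 5 × 1 = 5 m/s
11–16 s: -3 × 5 = -15 m/s
Δv = 22 m/s, so v(16) = -6 + (22) = 16 m/s.

16 m/s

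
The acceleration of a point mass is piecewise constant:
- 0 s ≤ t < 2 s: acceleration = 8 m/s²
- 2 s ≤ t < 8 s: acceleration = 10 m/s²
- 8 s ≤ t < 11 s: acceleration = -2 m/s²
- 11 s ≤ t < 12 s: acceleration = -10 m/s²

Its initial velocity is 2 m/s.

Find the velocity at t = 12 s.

62 m/s

Δv equals the area under the a-t graph; then v = v₀ + Δv.
0–2 s: 8 × 2 = 16 m/s
2–8 s: 10 × 6 = 60 m/s
8–11 s: -2 × 3 = -6 m/s
11–12 s: -10 × 1 = -10 m/s
Δv = 60 m/s, so v(12) = 2 + (60) = 62 m/s.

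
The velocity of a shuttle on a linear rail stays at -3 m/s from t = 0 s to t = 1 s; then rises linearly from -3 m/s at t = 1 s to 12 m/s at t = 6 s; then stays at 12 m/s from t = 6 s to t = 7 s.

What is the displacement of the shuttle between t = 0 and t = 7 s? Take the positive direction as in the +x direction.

31.5 m

Net displacement equals the area under the velocity-time graph (areas below the axis count negative).
0–1 s: -3 × 1 = -3 m
1–6 s: ½(-3 + 12)(5) = 22.5 m
6–7 s: 12 × 1 = 12 m
Net displacement = 31.5 m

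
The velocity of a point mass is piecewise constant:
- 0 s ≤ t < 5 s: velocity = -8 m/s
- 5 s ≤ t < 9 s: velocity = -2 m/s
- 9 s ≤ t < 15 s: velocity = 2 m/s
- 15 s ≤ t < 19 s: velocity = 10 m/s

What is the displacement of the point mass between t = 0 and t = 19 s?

Displacement is the signed area under the v-t curve.
0–5 s: -8 × 5 = -40 m
5–9 s: -2 × 4 = -8 m
9–15 s: 2 × 6 = 12 m
15–19 s: 10 × 4 = 40 m
Net displacement = 4 m

4 m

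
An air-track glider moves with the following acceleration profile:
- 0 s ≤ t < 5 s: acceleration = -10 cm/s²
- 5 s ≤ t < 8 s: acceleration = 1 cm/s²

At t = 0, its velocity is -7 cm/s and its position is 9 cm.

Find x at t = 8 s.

On each constant-a segment, Δv = aΔt and Δx = v₀Δt + ½aΔt²; chain segment to segment.
0–5 s: v starts -7 cm/s; Δx = -7·5 + ½·-10·5² = -160 cm; v ends -57 cm/s.
5–8 s: v starts -57 cm/s; Δx = -57·3 + ½·1·3² = -166.5 cm; v ends -54 cm/s.
x(8) = 9 + Σ Δx = -317.5 cm.

-317.5 cm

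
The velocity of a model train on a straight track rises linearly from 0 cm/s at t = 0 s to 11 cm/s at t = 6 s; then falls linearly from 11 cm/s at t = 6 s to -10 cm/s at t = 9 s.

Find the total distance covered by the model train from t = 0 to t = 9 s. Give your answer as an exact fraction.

Total distance travelled is ∫|v| dt — sum the magnitudes of each area piece.
0–6 s: |½(0 + 11)(6)| = 33 cm
6–9 s: v = 0 at t = 53/7 s; triangle areas 121/14 + 50/7 = 221/14 cm
Total distance = 683/14 cm

683/14 cm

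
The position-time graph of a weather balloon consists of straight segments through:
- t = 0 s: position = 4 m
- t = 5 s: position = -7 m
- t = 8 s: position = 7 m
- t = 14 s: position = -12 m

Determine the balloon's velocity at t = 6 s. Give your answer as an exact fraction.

Velocity is the slope of the x-t graph on 5–8 s: (7 − -7)/(8 − 5) = 14/3 m/s.

14/3 m/s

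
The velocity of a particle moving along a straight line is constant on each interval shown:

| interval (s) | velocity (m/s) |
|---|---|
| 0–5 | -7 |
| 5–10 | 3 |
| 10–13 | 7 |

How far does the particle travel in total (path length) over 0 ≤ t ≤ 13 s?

71 m

Total distance travelled is ∫|v| dt — sum the magnitudes of each area piece.
0–5 s: |-7| × 5 = 35 m
5–10 s: |3| × 5 = 15 m
10–13 s: |7| × 3 = 21 m
Total distance = 71 m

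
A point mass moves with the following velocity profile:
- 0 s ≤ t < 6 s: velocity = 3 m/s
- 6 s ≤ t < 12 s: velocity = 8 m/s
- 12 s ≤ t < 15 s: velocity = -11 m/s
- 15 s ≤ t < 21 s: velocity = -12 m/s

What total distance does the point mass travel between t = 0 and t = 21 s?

171 m

Distance (not displacement) is the total path length: add the absolute areas under v-t.
0–6 s: |3| × 6 = 18 m
6–12 s: |8| × 6 = 48 m
12–15 s: |-11| × 3 = 33 m
15–21 s: |-12| × 6 = 72 m
Total distance = 171 m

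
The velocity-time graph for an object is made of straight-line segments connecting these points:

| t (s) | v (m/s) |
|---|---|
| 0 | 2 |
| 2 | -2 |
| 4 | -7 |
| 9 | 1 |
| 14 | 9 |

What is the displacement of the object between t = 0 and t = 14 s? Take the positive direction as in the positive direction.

Net displacement equals the area under the velocity-time graph (areas below the axis count negative).
0–2 s: ½(2 + -2)(2) = 0 m
2–4 s: ½(-2 + -7)(2) = -9 m
4–9 s: ½(-7 + 1)(5) = -15 m
9–14 s: ½(1 + 9)(5) = 25 m
Net displacement = 1 m

1 m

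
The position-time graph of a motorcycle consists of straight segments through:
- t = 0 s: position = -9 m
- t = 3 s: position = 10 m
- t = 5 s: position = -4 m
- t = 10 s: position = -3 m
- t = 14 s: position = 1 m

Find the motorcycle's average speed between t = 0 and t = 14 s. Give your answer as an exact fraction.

Average speed = (total path length)/(elapsed time); on a piecewise-linear x-t graph the path length is Σ|Δx|.
0–3 s: |Δx| = |10 − -9| = 19 m
3–5 s: |Δx| = |-4 − 10| = 14 m
5–10 s: |Δx| = |-3 − -4| = 1 m
10–14 s: |Δx| = |1 − -3| = 4 m
Total path = 38 m; average speed = 38/14 = 19/7 m/s.

19/7 m/s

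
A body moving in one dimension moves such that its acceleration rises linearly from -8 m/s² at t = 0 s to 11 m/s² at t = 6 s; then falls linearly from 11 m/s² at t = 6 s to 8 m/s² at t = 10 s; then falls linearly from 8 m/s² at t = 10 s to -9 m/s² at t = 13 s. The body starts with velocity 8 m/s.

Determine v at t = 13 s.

53.5 m/s

Δv equals the area under the a-t graph; then v = v₀ + Δv.
0–6 s: ½(-8 + 11)(6) = 9 m/s
6–10 s: ½(11 + 8)(4) = 38 m/s
10–13 s: ½(8 + -9)(3) = -1.5 m/s
Δv = 45.5 m/s, so v(13) = 8 + (45.5) = 53.5 m/s.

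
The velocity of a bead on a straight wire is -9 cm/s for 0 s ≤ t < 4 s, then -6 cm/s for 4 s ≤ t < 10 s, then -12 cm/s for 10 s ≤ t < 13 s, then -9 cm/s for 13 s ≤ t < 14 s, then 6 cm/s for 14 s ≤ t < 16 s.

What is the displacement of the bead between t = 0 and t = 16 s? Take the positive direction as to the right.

Net displacement equals the area under the velocity-time graph (areas below the axis count negative).
0–4 s: -9 × 4 = -36 cm
4–10 s: -6 × 6 = -36 cm
10–13 s: -12 × 3 = -36 cm
13–14 s: -9 × 1 = -9 cm
14–16 s: 6 × 2 = 12 cm
Net displacement = -105 cm

-105 cm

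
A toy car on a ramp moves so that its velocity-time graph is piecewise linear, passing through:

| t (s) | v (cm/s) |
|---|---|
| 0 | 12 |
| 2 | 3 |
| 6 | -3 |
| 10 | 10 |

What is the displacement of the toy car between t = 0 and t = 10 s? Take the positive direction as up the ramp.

29 cm

Displacement is the signed area under the v-t curve.
0–2 s: ½(12 + 3)(2) = 15 cm
2–6 s: ½(3 + -3)(4) = 0 cm
6–10 s: ½(-3 + 10)(4) = 14 cm
Net displacement = 29 cm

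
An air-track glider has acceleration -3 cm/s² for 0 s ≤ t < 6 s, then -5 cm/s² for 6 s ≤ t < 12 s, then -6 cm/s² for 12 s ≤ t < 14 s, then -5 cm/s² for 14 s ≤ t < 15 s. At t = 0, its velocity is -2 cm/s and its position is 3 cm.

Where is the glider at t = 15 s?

On each constant-a segment, Δv = aΔt and Δx = v₀Δt + ½aΔt²; chain segment to segment.
0–6 s: v starts -2 cm/s; Δx = -2·6 + ½·-3·6² = -66 cm; v ends -20 cm/s.
6–12 s: v starts -20 cm/s; Δx = -20·6 + ½·-5·6² = -210 cm; v ends -50 cm/s.
12–14 s: v starts -50 cm/s; Δx = -50·2 + ½·-6·2² = -112 cm; v ends -62 cm/s.
14–15 s: v starts -62 cm/s; Δx = -62·1 + ½·-5·1² = -64.5 cm; v ends -67 cm/s.
x(15) = 3 + Σ Δx = -449.5 cm.

-449.5 cm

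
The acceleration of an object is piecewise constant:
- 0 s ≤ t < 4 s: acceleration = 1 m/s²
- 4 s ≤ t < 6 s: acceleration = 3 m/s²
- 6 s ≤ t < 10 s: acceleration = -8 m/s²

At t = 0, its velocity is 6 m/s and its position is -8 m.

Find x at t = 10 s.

50 m

On each constant-a segment, Δv = aΔt and Δx = v₀Δt + ½aΔt²; chain segment to segment.
0–4 s: v starts 6 m/s; Δx = 6·4 + ½·1·4² = 32 m; v ends 10 m/s.
4–6 s: v starts 10 m/s; Δx = 10·2 + ½·3·2² = 26 m; v ends 16 m/s.
6–10 s: v starts 16 m/s; Δx = 16·4 + ½·-8·4² = 0 m; v ends -16 m/s.
x(10) = -8 + Σ Δx = 50 m.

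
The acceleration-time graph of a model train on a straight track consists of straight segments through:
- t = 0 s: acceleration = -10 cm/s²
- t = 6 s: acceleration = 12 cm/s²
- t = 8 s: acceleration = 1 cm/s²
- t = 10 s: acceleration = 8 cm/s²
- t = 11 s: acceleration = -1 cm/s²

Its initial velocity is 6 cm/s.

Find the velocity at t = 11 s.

Δv equals the area under the a-t graph; then v = v₀ + Δv.
0–6 s: ½(-10 + 12)(6) = 6 cm/s
6–8 s: ½(12 + 1)(2) = 13 cm/s
8–10 s: ½(1 + 8)(2) = 9 cm/s
10–11 s: ½(8 + -1)(1) = 3.5 cm/s
Δv = 31.5 cm/s, so v(11) = 6 + (31.5) = 37.5 cm/s.

37.5 cm/s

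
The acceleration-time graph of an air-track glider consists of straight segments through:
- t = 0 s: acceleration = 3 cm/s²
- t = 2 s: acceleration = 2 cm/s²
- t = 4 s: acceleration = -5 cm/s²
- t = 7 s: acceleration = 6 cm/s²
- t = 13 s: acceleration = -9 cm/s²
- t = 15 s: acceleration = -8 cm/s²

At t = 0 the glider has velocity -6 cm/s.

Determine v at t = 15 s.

Δv equals the area under the a-t graph; then v = v₀ + Δv.
0–2 s: ½(3 + 2)(2) = 5 cm/s
2–4 s: ½(2 + -5)(2) = -3 cm/s
4–7 s: ½(-5 + 6)(3) = 1.5 cm/s
7–13 s: ½(6 + -9)(6) = -9 cm/s
13–15 s: ½(-9 + -8)(2) = -17 cm/s
Δv = -22.5 cm/s, so v(15) = -6 + (-22.5) = -28.5 cm/s.

-28.5 cm/s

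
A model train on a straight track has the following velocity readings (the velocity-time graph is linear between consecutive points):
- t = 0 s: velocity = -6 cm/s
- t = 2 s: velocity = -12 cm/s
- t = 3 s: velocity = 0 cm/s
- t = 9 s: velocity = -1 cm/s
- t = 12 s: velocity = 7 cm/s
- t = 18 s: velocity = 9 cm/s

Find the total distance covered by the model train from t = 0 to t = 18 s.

Total distance travelled is ∫|v| dt — sum the magnitudes of each area piece.
0–2 s: |½(-6 + -12)(2)| = 18 cm
2–3 s: |½(-12 + 0)(1)| = 6 cm
3–9 s: |½(0 + -1)(6)| = 3 cm
9–12 s: v = 0 at t = 9.375 s; triangle areas 0.1875 + 9.1875 = 9.375 cm
12–18 s: |½(7 + 9)(6)| = 48 cm
Total distance = 84.375 cm

84.375 cm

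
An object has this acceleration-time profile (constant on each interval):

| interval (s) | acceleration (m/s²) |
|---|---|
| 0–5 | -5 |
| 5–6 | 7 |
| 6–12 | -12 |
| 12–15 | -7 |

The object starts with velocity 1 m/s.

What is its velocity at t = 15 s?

Δv equals the area under the a-t graph; then v = v₀ + Δv.
0–5 s: -5 × 5 = -25 m/s
5–6 s: 7 × 1 = 7 m/s
6–12 s: -12 × 6 = -72 m/s
12–15 s: -7 × 3 = -21 m/s
Δv = -111 m/s, so v(15) = 1 + (-111) = -110 m/s.

-110 m/s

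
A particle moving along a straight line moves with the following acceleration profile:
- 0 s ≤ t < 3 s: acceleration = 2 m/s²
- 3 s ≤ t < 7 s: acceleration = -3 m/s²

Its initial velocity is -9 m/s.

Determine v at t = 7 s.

Δv equals the area under the a-t graph; then v = v₀ + Δv.
0–3 s: 2 × 3 = 6 m/s
3–7 s: -3 × 4 = -12 m/s
Δv = -6 m/s, so v(7) = -9 + (-6) = -15 m/s.

-15 m/s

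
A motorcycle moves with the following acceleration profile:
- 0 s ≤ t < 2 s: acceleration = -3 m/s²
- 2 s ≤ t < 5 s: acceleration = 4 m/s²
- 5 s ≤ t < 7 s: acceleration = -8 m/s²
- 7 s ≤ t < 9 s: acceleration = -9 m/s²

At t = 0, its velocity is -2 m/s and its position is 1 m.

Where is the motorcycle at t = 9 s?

-65 m

On each constant-a segment, Δv = aΔt and Δx = v₀Δt + ½aΔt²; chain segment to segment.
0–2 s: v starts -2 m/s; Δx = -2·2 + ½·-3·2² = -10 m; v ends -8 m/s.
2–5 s: v starts -8 m/s; Δx = -8·3 + ½·4·3² = -6 m; v ends 4 m/s.
5–7 s: v starts 4 m/s; Δx = 4·2 + ½·-8·2² = -8 m; v ends -12 m/s.
7–9 s: v starts -12 m/s; Δx = -12·2 + ½·-9·2² = -42 m; v ends -30 m/s.
x(9) = 1 + Σ Δx = -65 m.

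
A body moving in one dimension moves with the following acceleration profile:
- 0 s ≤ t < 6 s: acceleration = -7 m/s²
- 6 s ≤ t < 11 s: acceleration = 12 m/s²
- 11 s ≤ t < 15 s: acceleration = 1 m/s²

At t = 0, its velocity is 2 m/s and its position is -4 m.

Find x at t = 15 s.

-80 m

On each constant-a segment, Δv = aΔt and Δx = v₀Δt + ½aΔt²; chain segment to segment.
0–6 s: v starts 2 m/s; Δx = 2·6 + ½·-7·6² = -114 m; v ends -40 m/s.
6–11 s: v starts -40 m/s; Δx = -40·5 + ½·12·5² = -50 m; v ends 20 m/s.
11–15 s: v starts 20 m/s; Δx = 20·4 + ½·1·4² = 88 m; v ends 24 m/s.
x(15) = -4 + Σ Δx = -80 m.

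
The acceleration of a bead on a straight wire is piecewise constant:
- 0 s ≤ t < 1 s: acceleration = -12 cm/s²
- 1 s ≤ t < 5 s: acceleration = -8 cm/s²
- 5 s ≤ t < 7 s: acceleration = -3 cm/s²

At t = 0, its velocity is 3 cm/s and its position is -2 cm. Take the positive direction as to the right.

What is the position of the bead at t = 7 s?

On each constant-a segment, Δv = aΔt and Δx = v₀Δt + ½aΔt²; chain segment to segment.
0–1 s: v starts 3 cm/s; Δx = 3·1 + ½·-12·1² = -3 cm; v ends -9 cm/s.
1–5 s: v starts -9 cm/s; Δx = -9·4 + ½·-8·4² = -100 cm; v ends -41 cm/s.
5–7 s: v starts -41 cm/s; Δx = -41·2 + ½·-3·2² = -88 cm; v ends -47 cm/s.
x(7) = -2 + Σ Δx = -193 cm.

-193 cm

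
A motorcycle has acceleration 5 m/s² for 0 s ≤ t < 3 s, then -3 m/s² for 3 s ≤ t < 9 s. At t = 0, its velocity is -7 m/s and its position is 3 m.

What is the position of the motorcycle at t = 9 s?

On each constant-a segment, Δv = aΔt and Δx = v₀Δt + ½aΔt²; chain segment to segment.
0–3 s: v starts -7 m/s; Δx = -7·3 + ½·5·3² = 1.5 m; v ends 8 m/s.
3–9 s: v starts 8 m/s; Δx = 8·6 + ½·-3·6² = -6 m; v ends -10 m/s.
x(9) = 3 + Σ Δx = -1.5 m.

-1.5 m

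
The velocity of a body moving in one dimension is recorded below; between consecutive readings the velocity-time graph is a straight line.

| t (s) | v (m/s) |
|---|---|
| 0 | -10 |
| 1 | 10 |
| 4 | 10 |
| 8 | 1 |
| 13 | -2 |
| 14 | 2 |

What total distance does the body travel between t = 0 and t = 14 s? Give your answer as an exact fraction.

373/6 m

Distance (not displacement) is the total path length: add the absolute areas under v-t.
0–1 s: v = 0 at t = 0.5 s; triangle areas 2.5 + 2.5 = 5 m
1–4 s: |10| × 3 = 30 m
4–8 s: |½(10 + 1)(4)| = 22 m
8–13 s: v = 0 at t = 29/3 s; triangle areas 5/6 + 10/3 = 25/6 m
13–14 s: v = 0 at t = 13.5 s; triangle areas 0.5 + 0.5 = 1 m
Total distance = 373/6 m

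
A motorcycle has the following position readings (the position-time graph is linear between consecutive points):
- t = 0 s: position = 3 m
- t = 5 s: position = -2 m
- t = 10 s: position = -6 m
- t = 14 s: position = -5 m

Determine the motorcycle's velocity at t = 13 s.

0.25 m/s

Velocity is the slope of the x-t graph on 10–14 s: (-5 − -6)/(14 − 10) = 0.25 m/s.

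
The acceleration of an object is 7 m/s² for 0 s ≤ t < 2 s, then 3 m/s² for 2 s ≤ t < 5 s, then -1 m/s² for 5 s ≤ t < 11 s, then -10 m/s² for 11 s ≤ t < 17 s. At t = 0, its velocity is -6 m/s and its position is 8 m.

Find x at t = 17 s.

17.5 m

On each constant-a segment, Δv = aΔt and Δx = v₀Δt + ½aΔt²; chain segment to segment.
0–2 s: v starts -6 m/s; Δx = -6·2 + ½·7·2² = 2 m; v ends 8 m/s.
2–5 s: v starts 8 m/s; Δx = 8·3 + ½·3·3² = 37.5 m; v ends 17 m/s.
5–11 s: v starts 17 m/s; Δx = 17·6 + ½·-1·6² = 84 m; v ends 11 m/s.
11–17 s: v starts 11 m/s; Δx = 11·6 + ½·-10·6² = -114 m; v ends -49 m/s.
x(17) = 8 + Σ Δx = 17.5 m.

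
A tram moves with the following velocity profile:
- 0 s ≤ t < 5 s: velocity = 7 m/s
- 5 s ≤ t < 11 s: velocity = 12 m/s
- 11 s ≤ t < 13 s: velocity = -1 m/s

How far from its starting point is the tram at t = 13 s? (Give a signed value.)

105 m

Net displacement equals the area under the velocity-time graph (areas below the axis count negative).
0–5 s: 7 × 5 = 35 m
5–11 s: 12 × 6 = 72 m
11–13 s: -1 × 2 = -2 m
Net displacement = 105 m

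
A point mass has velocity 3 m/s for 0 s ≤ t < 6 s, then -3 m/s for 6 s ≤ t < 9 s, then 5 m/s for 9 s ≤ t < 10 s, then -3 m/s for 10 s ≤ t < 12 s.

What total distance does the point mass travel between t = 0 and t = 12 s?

38 m

Total distance travelled is ∫|v| dt — sum the magnitudes of each area piece.
0–6 s: |3| × 6 = 18 m
6–9 s: |-3| × 3 = 9 m
9–10 s: |5| × 1 = 5 m
10–12 s: |-3| × 2 = 6 m
Total distance = 38 m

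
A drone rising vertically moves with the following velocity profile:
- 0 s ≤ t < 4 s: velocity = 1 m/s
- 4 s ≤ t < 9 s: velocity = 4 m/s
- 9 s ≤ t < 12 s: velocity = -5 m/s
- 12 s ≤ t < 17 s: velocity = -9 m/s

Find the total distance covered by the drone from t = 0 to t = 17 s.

Distance (not displacement) is the total path length: add the absolute areas under v-t.
0–4 s: |1| × 4 = 4 m
4–9 s: |4| × 5 = 20 m
9–12 s: |-5| × 3 = 15 m
12–17 s: |-9| × 5 = 45 m
Total distance = 84 m

84 m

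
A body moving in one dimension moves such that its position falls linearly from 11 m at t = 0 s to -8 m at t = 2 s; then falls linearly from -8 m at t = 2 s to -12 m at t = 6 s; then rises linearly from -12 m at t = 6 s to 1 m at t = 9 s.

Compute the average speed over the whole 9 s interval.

Average speed = (total path length)/(elapsed time); on a piecewise-linear x-t graph the path length is Σ|Δx|.
0–2 s: |Δx| = |-8 − 11| = 19 m
2–6 s: |Δx| = |-12 − -8| = 4 m
6–9 s: |Δx| = |1 − -12| = 13 m
Total path = 36 m; average speed = 36/9 = 4 m/s.

4 m/s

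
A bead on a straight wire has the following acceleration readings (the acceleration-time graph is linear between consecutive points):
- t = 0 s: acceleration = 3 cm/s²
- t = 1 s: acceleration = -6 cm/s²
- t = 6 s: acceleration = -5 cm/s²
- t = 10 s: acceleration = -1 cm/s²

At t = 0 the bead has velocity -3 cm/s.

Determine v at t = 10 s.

Δv equals the area under the a-t graph; then v = v₀ + Δv.
0–1 s: ½(3 + -6)(1) = -1.5 cm/s
1–6 s: ½(-6 + -5)(5) = -27.5 cm/s
6–10 s: ½(-5 + -1)(4) = -12 cm/s
Δv = -41 cm/s, so v(10) = -3 + (-41) = -44 cm/s.

-44 cm/s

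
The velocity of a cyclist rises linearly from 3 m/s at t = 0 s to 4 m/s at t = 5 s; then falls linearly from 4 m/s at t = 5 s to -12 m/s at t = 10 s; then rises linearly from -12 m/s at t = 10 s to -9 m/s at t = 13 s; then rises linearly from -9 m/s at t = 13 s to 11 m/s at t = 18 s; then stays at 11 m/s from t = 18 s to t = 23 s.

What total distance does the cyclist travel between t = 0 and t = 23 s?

154.25 m

Distance (not displacement) is the total path length: add the absolute areas under v-t.
0–5 s: |½(3 + 4)(5)| = 17.5 m
5–10 s: v = 0 at t = 6.25 s; triangle areas 2.5 + 22.5 = 25 m
10–13 s: |½(-12 + -9)(3)| = 31.5 m
13–18 s: v = 0 at t = 15.25 s; triangle areas 10.125 + 15.125 = 25.25 m
18–23 s: |11| × 5 = 55 m
Total distance = 154.25 m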